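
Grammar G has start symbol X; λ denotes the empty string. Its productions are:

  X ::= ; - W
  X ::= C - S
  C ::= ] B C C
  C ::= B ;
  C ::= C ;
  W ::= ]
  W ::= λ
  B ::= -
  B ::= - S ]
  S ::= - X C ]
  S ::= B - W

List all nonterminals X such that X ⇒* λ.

{ W }

Directly nullable (have an λ-production): W.
No other nonterminal has a production whose RHS symbols are all nullable.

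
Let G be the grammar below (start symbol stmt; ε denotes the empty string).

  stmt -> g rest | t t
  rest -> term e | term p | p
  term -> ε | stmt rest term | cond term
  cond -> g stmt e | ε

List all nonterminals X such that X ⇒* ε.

{ cond, term }

Directly nullable (have an ε-production): term, cond.
No other nonterminal has a production whose RHS symbols are all nullable.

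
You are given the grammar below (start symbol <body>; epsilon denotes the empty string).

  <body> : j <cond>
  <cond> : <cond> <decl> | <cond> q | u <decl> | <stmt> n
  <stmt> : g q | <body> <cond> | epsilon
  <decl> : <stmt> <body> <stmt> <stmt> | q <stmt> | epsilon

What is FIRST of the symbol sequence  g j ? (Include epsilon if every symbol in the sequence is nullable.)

{ g }

g is a terminal; add {g} and stop.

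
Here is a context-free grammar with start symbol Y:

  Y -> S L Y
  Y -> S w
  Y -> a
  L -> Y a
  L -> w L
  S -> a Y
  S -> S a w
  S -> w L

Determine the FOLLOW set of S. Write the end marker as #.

{ a, w }

In Y -> S L Y: add FIRST(L Y) = { a, w }.
In Y -> S w: add FIRST(w) = { w }.
In S -> S a w: add FIRST(a w) = { a }.
Union: FOLLOW(S) = { a, w }.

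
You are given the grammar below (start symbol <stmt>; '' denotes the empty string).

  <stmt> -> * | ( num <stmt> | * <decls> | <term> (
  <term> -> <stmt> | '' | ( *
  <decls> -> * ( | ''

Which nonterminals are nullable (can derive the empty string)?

{ <decls>, <term> }

Directly nullable (have an ''-production): <term>, <decls>.
No other nonterminal has a production whose RHS symbols are all nullable.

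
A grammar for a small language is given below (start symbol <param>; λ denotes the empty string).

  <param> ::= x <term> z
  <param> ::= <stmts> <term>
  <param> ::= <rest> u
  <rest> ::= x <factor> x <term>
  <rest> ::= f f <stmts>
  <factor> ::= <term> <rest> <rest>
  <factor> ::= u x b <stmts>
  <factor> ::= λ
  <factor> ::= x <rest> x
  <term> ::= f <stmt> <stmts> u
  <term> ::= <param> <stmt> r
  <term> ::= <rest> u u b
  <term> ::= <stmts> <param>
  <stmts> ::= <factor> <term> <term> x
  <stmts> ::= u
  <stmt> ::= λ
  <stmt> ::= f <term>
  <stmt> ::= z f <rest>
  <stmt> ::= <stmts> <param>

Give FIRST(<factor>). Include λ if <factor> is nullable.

From <factor> ::= <term> <rest> <rest>: add FIRST(<term>) = { f, u, x }.
<factor> ::= u x b <stmts> contributes {u}.
<factor> ::= λ contributes λ.
<factor> ::= x <rest> x contributes {x}.
Union: FIRST(<factor>) = { f, u, x, λ }.

{ f, u, x, λ }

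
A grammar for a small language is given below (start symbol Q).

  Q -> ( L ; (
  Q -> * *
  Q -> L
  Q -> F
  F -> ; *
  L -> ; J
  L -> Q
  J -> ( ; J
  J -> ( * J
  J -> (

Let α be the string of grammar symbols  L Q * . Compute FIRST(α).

Add FIRST(L) = { (, *, ; }; L is not nullable, stop.

{ (, *, ; }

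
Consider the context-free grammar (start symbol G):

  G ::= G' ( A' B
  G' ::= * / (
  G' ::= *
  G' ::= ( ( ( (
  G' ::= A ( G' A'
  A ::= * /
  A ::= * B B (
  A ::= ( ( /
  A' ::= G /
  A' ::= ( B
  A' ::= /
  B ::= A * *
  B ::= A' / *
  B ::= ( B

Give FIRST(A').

From A' ::= G /: add FIRST(G) = { (, * }.
A' ::= ( B contributes {(}.
A' ::= / contributes {/}.
Union: FIRST(A') = { (, *, / }.

{ (, *, / }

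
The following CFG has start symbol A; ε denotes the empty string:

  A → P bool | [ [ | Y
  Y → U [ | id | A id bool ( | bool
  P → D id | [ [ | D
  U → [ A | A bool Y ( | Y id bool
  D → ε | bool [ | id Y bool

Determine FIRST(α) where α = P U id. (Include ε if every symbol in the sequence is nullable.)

Add FIRST(P)\{ε} = { [, bool, id }; P is nullable, continue.
Add FIRST(U) = { [, bool, id }; U is not nullable, stop.

{ [, bool, id }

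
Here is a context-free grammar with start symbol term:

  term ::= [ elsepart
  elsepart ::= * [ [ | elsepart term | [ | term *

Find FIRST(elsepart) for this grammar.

{ *, [ }

elsepart ::= * [ [ contributes {*}.
From elsepart ::= elsepart term: add FIRST(elsepart) = { *, [ }.
elsepart ::= [ contributes {[}.
From elsepart ::= term *: add FIRST(term) = { [ }.
Union: FIRST(elsepart) = { *, [ }.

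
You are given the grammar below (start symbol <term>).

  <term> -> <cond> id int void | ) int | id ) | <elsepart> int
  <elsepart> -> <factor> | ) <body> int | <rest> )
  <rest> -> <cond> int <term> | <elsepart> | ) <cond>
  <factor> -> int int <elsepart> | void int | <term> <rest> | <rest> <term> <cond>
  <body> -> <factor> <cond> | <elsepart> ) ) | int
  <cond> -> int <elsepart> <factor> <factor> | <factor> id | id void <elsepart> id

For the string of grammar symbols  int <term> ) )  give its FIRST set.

{ int }

int is a terminal; add {int} and stop.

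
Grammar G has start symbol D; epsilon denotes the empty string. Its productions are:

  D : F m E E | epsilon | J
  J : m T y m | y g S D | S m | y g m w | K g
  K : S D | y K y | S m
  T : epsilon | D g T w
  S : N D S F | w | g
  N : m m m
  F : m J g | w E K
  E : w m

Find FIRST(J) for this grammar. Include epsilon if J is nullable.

{ g, m, w, y }

J : m T y m contributes {m}.
J : y g S D contributes {y}.
From J : S m: add FIRST(S) = { g, m, w }.
J : y g m w contributes {y}.
From J : K g: add FIRST(K) = { g, m, w, y }.
Union: FIRST(J) = { g, m, w, y }.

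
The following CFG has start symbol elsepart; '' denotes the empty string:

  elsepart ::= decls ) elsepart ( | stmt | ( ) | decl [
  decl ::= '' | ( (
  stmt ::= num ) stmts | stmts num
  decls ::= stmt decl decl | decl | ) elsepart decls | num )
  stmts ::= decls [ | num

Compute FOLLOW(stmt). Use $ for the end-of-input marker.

In elsepart ::= stmt: stmt is at the end, add FOLLOW(elsepart) = { $, (, ), [, num }.
In decls ::= stmt decl decl: add FIRST(decl decl)\{''} = { ( }.
  Since decl decl is nullable, also add FOLLOW(decls) = { ), [ }.
Union: FOLLOW(stmt) = { $, (, ), [, num }.

{ $, (, ), [, num }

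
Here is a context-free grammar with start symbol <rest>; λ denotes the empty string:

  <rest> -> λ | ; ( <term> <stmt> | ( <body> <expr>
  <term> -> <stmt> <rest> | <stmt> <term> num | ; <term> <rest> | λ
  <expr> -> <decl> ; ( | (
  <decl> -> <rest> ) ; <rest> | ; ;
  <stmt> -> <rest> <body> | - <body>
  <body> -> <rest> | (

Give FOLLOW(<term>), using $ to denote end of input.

In <rest> -> ; ( <term> <stmt>: add FIRST(<stmt>)\{λ} = { (, -, ; }.
  Since <stmt> is nullable, also add FOLLOW(<rest>) = { $, (, ), -, ;, num }.
In <term> -> <stmt> <term> num: add FIRST(num) = { num }.
In <term> -> ; <term> <rest>: add FIRST(<rest>)\{λ} = { (, ; }.
  Since <rest> is nullable, also add FOLLOW(<term>) = { $, (, ), -, ;, num }.
Union: FOLLOW(<term>) = { $, (, ), -, ;, num }.

{ $, (, ), -, ;, num }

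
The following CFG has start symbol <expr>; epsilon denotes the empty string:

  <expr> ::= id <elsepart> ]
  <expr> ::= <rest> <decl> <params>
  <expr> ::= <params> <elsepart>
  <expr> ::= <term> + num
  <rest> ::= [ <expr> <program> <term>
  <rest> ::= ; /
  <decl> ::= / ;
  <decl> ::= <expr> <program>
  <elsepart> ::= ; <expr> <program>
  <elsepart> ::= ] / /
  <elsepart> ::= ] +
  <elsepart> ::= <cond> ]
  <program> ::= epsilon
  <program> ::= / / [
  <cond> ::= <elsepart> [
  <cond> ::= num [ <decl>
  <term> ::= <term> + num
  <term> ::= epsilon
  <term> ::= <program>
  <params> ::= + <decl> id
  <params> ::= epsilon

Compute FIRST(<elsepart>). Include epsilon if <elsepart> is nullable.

<elsepart> ::= ; <expr> <program> contributes {;}.
<elsepart> ::= ] / / contributes {]}.
<elsepart> ::= ] + contributes {]}.
From <elsepart> ::= <cond> ]: add FIRST(<cond>) = { ;, ], num }.
Union: FIRST(<elsepart>) = { ;, ], num }.

{ ;, ], num }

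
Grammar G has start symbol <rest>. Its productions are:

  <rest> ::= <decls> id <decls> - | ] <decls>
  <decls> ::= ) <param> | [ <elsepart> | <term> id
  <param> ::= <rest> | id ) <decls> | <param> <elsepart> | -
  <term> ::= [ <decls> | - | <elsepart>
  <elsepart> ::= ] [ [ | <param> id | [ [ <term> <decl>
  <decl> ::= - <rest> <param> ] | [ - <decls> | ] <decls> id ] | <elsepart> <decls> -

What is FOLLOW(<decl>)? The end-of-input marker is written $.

{ $, ), -, [, ], id }

In <elsepart> ::= [ [ <term> <decl>: <decl> is at the end, add FOLLOW(<elsepart>) = { $, ), -, [, ], id }.
Union: FOLLOW(<decl>) = { $, ), -, [, ], id }.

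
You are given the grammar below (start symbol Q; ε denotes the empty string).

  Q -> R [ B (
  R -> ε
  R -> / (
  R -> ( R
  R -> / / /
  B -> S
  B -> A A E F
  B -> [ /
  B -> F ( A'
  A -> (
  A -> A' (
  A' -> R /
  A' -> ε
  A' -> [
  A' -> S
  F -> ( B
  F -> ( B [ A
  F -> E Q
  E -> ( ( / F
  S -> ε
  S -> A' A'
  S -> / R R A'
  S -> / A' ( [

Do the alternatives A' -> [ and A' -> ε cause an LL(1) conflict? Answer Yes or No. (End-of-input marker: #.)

FIRST([) = { [ } and FIRST(ε) = { ε }.
The second alternative is nullable and FOLLOW(A') = { (, /, [ } shares [ with FIRST of the first — conflict.

Yes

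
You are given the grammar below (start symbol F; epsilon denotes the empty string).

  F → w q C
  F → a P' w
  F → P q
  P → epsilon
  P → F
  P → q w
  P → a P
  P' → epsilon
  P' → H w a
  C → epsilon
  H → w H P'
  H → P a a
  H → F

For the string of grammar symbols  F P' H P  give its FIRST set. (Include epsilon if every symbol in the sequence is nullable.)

Add FIRST(F) = { a, q, w }; F is not nullable, stop.

{ a, q, w }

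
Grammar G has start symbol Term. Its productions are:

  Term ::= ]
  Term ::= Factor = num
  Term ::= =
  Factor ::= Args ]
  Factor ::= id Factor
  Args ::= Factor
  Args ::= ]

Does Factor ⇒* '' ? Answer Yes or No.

No nonterminal in this grammar is nullable.
No production of Factor has an RHS whose symbols are all nullable, so Factor is not nullable.

No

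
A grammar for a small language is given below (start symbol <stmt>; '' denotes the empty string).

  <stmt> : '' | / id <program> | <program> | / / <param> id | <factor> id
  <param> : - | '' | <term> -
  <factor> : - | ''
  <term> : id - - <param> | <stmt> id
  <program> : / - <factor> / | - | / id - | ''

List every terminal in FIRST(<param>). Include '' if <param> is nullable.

{ -, /, id, '' }

<param> : - contributes {-}.
<param> : '' contributes ''.
From <param> : <term> -: add FIRST(<term>) = { -, /, id }.
Union: FIRST(<param>) = { -, /, id, '' }.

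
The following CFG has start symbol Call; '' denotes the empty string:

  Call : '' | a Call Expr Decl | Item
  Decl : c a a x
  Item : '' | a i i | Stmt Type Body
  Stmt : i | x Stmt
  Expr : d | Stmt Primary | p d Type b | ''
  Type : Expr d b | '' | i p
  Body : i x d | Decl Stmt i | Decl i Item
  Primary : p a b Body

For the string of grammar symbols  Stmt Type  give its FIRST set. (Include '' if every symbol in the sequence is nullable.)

Add FIRST(Stmt) = { i, x }; Stmt is not nullable, stop.

{ i, x }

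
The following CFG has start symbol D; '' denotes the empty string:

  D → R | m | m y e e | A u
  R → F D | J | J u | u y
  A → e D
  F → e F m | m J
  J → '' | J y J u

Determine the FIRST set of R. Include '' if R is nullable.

From R → F D: add FIRST(F) = { e, m }.
From R → J: add FIRST(J) = { y, '' } (including '' since J is nullable).
From R → J u: J nullable, take FIRST(J) ∪ {u} = { u, y }.
R → u y contributes {u}.
Union: FIRST(R) = { e, m, u, y, '' }.

{ e, m, u, y, '' }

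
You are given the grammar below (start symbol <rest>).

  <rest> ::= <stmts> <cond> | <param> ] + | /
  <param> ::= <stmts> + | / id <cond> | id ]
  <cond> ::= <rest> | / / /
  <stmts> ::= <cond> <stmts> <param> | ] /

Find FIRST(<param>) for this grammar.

{ /, ], id }

From <param> ::= <stmts> +: add FIRST(<stmts>) = { /, ], id }.
<param> ::= / id <cond> contributes {/}.
<param> ::= id ] contributes {id}.
Union: FIRST(<param>) = { /, ], id }.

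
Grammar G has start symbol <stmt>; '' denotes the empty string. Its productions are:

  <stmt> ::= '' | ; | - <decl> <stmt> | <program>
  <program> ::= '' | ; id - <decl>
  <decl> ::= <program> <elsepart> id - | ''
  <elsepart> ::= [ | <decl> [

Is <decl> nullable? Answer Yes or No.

Yes

<decl> has an ''-production, so <decl> ⇒ ''.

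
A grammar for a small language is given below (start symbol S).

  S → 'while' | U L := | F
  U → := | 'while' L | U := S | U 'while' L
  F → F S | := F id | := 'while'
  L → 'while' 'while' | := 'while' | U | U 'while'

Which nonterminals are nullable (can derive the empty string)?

{ } (none)

No nonterminal has an empty production or an RHS whose symbols are all nullable.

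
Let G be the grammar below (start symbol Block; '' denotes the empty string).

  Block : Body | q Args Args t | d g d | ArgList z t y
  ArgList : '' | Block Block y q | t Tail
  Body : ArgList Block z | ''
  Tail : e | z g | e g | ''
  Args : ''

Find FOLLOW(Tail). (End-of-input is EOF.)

{ d, q, t, y, z }

In ArgList : t Tail: Tail is at the end, add FOLLOW(ArgList) = { d, q, t, y, z }.
Union: FOLLOW(Tail) = { d, q, t, y, z }.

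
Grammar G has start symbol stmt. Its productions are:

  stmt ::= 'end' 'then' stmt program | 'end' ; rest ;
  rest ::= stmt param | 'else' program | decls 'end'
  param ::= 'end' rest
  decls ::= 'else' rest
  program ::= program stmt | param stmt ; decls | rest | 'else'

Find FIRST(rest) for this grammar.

From rest ::= stmt param: add FIRST(stmt) = { 'end' }.
rest ::= 'else' program contributes {'else'}.
From rest ::= decls 'end': add FIRST(decls) = { 'else' }.
Union: FIRST(rest) = { 'else', 'end' }.

{ 'else', 'end' }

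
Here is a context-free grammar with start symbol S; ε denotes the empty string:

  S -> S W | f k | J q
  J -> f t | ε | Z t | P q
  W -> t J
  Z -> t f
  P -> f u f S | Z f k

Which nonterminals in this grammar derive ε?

{ J }

Directly nullable (have an ε-production): J.
No other nonterminal has a production whose RHS symbols are all nullable.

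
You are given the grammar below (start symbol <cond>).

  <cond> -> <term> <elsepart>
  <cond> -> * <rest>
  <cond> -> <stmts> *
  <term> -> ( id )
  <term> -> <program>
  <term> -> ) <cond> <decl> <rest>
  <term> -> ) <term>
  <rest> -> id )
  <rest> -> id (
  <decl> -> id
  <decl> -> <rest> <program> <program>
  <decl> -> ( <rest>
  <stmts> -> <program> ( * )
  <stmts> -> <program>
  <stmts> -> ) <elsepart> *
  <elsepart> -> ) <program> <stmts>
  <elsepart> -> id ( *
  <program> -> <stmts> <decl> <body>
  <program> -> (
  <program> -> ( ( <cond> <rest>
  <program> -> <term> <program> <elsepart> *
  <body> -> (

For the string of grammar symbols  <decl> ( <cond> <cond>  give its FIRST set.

{ (, id }

Add FIRST(<decl>) = { (, id }; <decl> is not nullable, stop.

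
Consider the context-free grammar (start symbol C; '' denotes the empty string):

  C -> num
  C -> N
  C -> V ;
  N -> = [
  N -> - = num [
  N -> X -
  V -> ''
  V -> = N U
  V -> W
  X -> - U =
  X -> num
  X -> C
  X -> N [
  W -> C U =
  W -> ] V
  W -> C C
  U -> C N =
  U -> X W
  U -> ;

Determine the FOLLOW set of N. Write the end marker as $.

{ $, -, ;, =, [, ], num }

In C -> N: N is at the end, add FOLLOW(C) = { $, -, ;, =, ], num }.
In V -> = N U: add FIRST(U) = { -, ;, =, ], num }.
In X -> N [: add FIRST([) = { [ }.
In U -> C N =: add FIRST(=) = { = }.
Union: FOLLOW(N) = { $, -, ;, =, [, ], num }.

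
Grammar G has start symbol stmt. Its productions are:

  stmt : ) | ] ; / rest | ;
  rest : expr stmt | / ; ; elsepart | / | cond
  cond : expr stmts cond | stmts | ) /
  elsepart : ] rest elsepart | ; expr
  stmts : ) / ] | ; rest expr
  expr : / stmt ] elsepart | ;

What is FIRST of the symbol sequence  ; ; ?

; is a terminal; add {;} and stop.

{ ; }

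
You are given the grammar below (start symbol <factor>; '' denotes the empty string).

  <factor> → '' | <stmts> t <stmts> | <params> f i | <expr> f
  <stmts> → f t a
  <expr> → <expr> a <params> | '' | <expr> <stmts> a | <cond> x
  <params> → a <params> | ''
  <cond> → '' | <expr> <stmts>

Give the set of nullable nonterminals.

Directly nullable (have an ''-production): <factor>, <expr>, <params>, <cond>.
No other nonterminal has a production whose RHS symbols are all nullable.

{ <cond>, <expr>, <factor>, <params> }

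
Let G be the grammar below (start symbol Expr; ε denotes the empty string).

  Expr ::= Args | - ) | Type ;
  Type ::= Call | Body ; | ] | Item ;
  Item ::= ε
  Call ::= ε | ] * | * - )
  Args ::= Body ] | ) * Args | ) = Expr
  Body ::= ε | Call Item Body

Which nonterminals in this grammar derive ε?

Directly nullable (have an ε-production): Item, Call, Body.
Type ::= Call with every symbol nullable, so Type is nullable.
No other nonterminal has a production whose RHS symbols are all nullable.

{ Body, Call, Item, Type }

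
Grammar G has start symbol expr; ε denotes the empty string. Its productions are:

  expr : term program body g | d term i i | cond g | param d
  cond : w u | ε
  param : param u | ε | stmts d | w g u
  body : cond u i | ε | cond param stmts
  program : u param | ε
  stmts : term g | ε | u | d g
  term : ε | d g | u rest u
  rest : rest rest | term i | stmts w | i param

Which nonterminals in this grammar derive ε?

{ body, cond, param, program, stmts, term }

Directly nullable (have an ε-production): cond, param, body, program, stmts, term.
No other nonterminal has a production whose RHS symbols are all nullable.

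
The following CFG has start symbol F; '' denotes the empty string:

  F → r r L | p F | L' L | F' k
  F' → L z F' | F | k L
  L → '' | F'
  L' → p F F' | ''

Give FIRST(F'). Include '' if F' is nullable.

{ k, p, r, z, '' }

From F' → L z F': L nullable, take FIRST(L) ∪ {z} = { k, p, r, z }.
From F' → F: add FIRST(F) = { k, p, r, z, '' } (including '' since F is nullable).
F' → k L contributes {k}.
Union: FIRST(F') = { k, p, r, z, '' }.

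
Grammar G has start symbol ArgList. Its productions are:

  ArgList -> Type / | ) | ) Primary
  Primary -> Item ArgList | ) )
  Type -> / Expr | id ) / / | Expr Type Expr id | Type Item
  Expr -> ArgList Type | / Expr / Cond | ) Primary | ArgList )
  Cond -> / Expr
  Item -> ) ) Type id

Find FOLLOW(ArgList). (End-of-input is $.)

{ $, ), /, id }

ArgList is the start symbol, so $ ∈ FOLLOW(ArgList).
In Primary -> Item ArgList: ArgList is at the end, add FOLLOW(Primary) = { $, ), /, id }.
In Expr -> ArgList Type: add FIRST(Type) = { ), /, id }.
In Expr -> ArgList ): add FIRST()) = { ) }.
Union: FOLLOW(ArgList) = { $, ), /, id }.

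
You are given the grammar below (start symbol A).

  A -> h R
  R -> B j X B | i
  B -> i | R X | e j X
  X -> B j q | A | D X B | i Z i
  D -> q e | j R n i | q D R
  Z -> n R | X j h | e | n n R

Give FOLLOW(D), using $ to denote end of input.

In X -> D X B: add FIRST(X B) = { e, h, i, j, q }.
In D -> q D R: add FIRST(R) = { e, i }.
Union: FOLLOW(D) = { e, h, i, j, q }.

{ e, h, i, j, q }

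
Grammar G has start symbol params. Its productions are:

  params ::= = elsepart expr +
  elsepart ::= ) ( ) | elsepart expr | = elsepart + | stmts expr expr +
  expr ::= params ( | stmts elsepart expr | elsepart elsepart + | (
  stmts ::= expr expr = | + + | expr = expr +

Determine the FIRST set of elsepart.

elsepart ::= ) ( ) contributes {)}.
From elsepart ::= elsepart expr: add FIRST(elsepart) = { (, ), +, = }.
elsepart ::= = elsepart + contributes {=}.
From elsepart ::= stmts expr expr +: add FIRST(stmts) = { (, ), +, = }.
Union: FIRST(elsepart) = { (, ), +, = }.

{ (, ), +, = }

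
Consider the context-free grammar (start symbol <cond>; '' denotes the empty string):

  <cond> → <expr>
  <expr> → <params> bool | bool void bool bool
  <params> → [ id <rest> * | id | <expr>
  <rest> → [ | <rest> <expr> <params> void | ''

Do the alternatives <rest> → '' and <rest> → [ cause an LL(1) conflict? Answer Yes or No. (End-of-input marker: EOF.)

FIRST('') = { '' } and FIRST([) = { [ }.
The first alternative is nullable and FOLLOW(<rest>) = { *, [, bool, id } shares [ with FIRST of the second — conflict.

Yes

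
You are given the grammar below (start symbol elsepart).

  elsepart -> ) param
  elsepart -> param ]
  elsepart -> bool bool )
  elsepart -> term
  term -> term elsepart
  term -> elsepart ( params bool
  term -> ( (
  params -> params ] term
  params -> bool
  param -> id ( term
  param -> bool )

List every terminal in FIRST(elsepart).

{ (, ), bool, id }

elsepart -> ) param contributes {)}.
From elsepart -> param ]: add FIRST(param) = { bool, id }.
elsepart -> bool bool ) contributes {bool}.
From elsepart -> term: add FIRST(term) = { (, ), bool, id }.
Union: FIRST(elsepart) = { (, ), bool, id }.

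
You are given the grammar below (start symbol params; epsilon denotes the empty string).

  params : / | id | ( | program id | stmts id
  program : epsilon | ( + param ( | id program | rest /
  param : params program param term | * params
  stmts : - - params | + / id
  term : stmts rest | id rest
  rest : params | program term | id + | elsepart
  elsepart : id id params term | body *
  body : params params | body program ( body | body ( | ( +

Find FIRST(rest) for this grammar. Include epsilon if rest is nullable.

From rest : params: add FIRST(params) = { (, +, -, /, id }.
From rest : program term: program nullable, take FIRST(program) ∪ FIRST(term) = { (, +, -, /, id }.
rest : id + contributes {id}.
From rest : elsepart: add FIRST(elsepart) = { (, +, -, /, id }.
Union: FIRST(rest) = { (, +, -, /, id }.

{ (, +, -, /, id }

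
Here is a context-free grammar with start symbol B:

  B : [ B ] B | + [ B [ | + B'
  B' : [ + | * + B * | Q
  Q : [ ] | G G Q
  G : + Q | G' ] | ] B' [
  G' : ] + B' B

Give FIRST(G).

{ +, ] }

G : + Q contributes {+}.
From G : G' ]: add FIRST(G') = { ] }.
G : ] B' [ contributes {]}.
Union: FIRST(G) = { +, ] }.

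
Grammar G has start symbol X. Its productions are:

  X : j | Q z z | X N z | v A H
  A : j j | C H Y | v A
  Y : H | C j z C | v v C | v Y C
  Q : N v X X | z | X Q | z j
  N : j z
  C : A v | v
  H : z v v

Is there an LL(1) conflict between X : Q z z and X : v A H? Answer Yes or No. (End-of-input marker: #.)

FIRST(Q z z) = { j, v, z } and FIRST(v A H) = { v }.
Both contain v, so the two alternatives are not disjoint — LL(1) conflict.

Yes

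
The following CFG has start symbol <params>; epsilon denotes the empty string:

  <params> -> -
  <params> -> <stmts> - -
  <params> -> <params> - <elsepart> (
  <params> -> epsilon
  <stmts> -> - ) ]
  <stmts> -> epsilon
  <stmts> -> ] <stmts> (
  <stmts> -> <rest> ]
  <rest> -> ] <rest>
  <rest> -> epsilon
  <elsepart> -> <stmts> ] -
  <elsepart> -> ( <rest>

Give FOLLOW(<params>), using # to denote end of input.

<params> is the start symbol, so # ∈ FOLLOW(<params>).
In <params> -> <params> - <elsepart> (: add FIRST(- <elsepart> () = { - }.
Union: FOLLOW(<params>) = { #, - }.

{ #, - }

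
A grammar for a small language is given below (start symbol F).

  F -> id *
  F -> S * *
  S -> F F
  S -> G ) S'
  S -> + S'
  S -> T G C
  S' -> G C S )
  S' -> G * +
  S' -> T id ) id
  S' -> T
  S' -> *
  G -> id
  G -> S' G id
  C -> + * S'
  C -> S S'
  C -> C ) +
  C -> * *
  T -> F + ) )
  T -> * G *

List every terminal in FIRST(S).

From S -> F F: add FIRST(F) = { *, +, id }.
From S -> G ) S': add FIRST(G) = { *, +, id }.
S -> + S' contributes {+}.
From S -> T G C: add FIRST(T) = { *, +, id }.
Union: FIRST(S) = { *, +, id }.

{ *, +, id }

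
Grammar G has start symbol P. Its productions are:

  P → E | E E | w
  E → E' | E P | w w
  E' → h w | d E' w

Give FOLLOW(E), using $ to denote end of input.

In P → E: E is at the end, add FOLLOW(P) = { $, d, h, w }.
In P → E E: add FIRST(E) = { d, h, w }.
In P → E E: E is at the end, add FOLLOW(P) = { $, d, h, w }.
In E → E P: add FIRST(P) = { d, h, w }.
Union: FOLLOW(E) = { $, d, h, w }.

{ $, d, h, w }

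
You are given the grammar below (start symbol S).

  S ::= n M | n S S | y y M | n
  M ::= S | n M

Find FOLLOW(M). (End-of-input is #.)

In S ::= n M: M is at the end, add FOLLOW(S) = { #, n, y }.
In S ::= y y M: M is at the end, add FOLLOW(S) = { #, n, y }.
In M ::= n M: M is at the end, add FOLLOW(M) = { #, n, y }.
Union: FOLLOW(M) = { #, n, y }.

{ #, n, y }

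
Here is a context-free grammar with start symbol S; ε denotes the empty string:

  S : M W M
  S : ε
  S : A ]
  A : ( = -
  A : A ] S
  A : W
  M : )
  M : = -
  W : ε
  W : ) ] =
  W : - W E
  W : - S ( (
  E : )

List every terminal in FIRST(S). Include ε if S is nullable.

From S : M W M: add FIRST(M) = { ), = }.
S : ε contributes ε.
From S : A ]: A nullable, take FIRST(A) ∪ {]} = { (, ), -, ] }.
Union: FIRST(S) = { (, ), -, =, ], ε }.

{ (, ), -, =, ], ε }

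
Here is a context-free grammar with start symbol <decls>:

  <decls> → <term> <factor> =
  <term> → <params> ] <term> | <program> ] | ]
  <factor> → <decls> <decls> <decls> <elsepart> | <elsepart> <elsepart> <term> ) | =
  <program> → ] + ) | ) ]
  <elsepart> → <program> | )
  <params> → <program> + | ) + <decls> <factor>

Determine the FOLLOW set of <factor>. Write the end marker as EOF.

{ =, ] }

In <decls> → <term> <factor> =: add FIRST(=) = { = }.
In <params> → ) + <decls> <factor>: <factor> is at the end, add FOLLOW(<params>) = { ] }.
Union: FOLLOW(<factor>) = { =, ] }.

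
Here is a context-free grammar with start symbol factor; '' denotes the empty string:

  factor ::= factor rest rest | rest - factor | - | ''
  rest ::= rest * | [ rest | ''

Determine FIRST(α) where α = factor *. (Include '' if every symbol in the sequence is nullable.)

Add FIRST(factor)\{''} = { *, -, [ }; factor is nullable, continue.
* is a terminal; add {*} and stop.

{ *, -, [ }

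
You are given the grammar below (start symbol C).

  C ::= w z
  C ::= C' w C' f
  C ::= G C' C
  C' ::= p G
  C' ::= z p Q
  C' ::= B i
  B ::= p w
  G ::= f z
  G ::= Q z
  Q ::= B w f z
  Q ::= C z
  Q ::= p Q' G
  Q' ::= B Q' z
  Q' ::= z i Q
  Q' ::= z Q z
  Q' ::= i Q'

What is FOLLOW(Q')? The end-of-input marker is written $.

{ f, p, w, z }

In Q ::= p Q' G: add FIRST(G) = { f, p, w, z }.
In Q' ::= B Q' z: add FIRST(z) = { z }.
In Q' ::= i Q': Q' is at the end, add FOLLOW(Q') = { f, p, w, z }.
Union: FOLLOW(Q') = { f, p, w, z }.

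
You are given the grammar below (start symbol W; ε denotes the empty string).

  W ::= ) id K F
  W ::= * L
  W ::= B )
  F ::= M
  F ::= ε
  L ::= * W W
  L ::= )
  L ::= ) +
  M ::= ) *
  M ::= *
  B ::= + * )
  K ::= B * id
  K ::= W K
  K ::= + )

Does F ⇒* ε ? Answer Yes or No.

Yes

F has an ε-production, so F ⇒ ε.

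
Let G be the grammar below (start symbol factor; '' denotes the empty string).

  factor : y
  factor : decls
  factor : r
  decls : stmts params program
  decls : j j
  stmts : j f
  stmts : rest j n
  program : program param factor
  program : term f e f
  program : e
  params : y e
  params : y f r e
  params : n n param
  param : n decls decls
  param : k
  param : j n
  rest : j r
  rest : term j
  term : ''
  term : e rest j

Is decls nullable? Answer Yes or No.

No

Nullable nonterminals: term.
No production of decls has an RHS whose symbols are all nullable, so decls is not nullable.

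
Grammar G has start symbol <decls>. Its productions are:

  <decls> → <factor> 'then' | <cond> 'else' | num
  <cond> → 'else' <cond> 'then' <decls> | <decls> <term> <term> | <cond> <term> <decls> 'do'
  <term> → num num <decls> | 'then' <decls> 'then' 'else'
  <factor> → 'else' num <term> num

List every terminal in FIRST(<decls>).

{ 'else', num }

From <decls> → <factor> 'then': add FIRST(<factor>) = { 'else' }.
From <decls> → <cond> 'else': add FIRST(<cond>) = { 'else', num }.
<decls> → num contributes {num}.
Union: FIRST(<decls>) = { 'else', num }.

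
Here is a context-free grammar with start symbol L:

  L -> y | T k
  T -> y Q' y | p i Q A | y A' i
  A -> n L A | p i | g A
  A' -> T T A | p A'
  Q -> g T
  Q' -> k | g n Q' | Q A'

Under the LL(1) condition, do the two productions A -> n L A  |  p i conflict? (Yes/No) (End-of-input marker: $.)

FIRST(n L A) = { n } and FIRST(p i) = { p }.
The FIRST sets are disjoint and neither alternative is nullable — no conflict.

No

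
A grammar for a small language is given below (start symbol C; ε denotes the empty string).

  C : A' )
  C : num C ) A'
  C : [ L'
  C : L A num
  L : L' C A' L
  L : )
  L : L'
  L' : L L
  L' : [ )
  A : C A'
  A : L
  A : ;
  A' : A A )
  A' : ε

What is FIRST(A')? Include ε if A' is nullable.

From A' : A A ): add FIRST(A) = { ), ;, [, num }.
A' : ε contributes ε.
Union: FIRST(A') = { ), ;, [, num, ε }.

{ ), ;, [, num, ε }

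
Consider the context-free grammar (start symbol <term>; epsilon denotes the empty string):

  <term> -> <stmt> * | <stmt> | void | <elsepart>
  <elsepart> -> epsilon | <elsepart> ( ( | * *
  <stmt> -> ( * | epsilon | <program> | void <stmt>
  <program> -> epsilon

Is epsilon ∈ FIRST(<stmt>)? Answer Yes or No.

Yes

<stmt> has an epsilon-production, so <stmt> ⇒ epsilon.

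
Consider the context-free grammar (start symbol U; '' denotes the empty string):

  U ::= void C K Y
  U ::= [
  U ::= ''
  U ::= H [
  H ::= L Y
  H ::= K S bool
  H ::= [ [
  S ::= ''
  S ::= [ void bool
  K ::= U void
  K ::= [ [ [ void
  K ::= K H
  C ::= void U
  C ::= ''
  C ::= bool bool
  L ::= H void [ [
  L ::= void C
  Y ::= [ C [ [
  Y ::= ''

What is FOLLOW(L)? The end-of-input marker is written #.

In H ::= L Y: add FIRST(Y)\{''} = { [ }.
  Since Y is nullable, also add FOLLOW(H) = { #, [, bool, void }.
Union: FOLLOW(L) = { #, [, bool, void }.

{ #, [, bool, void }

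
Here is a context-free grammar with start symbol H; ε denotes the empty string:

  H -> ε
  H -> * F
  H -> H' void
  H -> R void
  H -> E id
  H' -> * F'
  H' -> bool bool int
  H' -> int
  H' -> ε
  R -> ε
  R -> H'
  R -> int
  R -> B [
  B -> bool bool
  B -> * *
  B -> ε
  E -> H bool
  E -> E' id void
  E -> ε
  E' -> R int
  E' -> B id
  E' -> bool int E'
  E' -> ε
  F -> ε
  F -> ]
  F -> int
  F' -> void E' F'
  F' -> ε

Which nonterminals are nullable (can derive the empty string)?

Directly nullable (have an ε-production): H, H', R, B, E, E', F, F'.

{ B, E, E', F, F', H, H', R }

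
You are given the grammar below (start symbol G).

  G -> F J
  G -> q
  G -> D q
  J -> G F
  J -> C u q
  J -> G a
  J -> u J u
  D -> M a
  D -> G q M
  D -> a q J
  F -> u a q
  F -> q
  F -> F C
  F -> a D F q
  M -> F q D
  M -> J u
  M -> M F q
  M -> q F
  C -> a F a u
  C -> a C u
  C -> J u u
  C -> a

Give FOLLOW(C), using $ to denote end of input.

{ $, a, q, u }

In J -> C u q: add FIRST(u q) = { u }.
In F -> F C: C is at the end, add FOLLOW(F) = { $, a, q, u }.
In C -> a C u: add FIRST(u) = { u }.
Union: FOLLOW(C) = { $, a, q, u }.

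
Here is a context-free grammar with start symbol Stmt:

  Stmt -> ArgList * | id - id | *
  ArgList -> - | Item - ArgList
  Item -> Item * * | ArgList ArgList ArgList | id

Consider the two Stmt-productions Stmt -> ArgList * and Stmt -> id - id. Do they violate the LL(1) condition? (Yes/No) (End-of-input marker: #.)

FIRST(ArgList *) = { -, id } and FIRST(id - id) = { id }.
Both contain id, so the two alternatives are not disjoint — LL(1) conflict.

Yes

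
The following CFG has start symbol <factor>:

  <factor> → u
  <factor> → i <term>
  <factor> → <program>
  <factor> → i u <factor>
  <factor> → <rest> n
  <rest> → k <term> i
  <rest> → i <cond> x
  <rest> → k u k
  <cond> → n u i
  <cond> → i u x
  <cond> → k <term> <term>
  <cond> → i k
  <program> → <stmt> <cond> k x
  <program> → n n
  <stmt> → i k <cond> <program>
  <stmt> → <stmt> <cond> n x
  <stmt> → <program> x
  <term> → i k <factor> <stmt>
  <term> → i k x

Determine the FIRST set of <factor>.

{ i, k, n, u }

<factor> → u contributes {u}.
<factor> → i <term> contributes {i}.
From <factor> → <program>: add FIRST(<program>) = { i, n }.
<factor> → i u <factor> contributes {i}.
From <factor> → <rest> n: add FIRST(<rest>) = { i, k }.
Union: FIRST(<factor>) = { i, k, n, u }.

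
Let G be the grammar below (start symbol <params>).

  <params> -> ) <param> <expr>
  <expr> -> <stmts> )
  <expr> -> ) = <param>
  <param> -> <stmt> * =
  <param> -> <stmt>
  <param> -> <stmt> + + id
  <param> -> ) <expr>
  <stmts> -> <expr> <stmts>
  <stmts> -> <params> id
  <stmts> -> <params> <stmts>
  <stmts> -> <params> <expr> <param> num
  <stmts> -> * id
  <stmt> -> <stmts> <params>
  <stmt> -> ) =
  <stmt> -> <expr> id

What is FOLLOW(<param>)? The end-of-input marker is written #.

In <params> -> ) <param> <expr>: add FIRST(<expr>) = { ), * }.
In <expr> -> ) = <param>: <param> is at the end, add FOLLOW(<expr>) = { #, ), *, +, id, num }.
In <stmts> -> <params> <expr> <param> num: add FIRST(num) = { num }.
Union: FOLLOW(<param>) = { #, ), *, +, id, num }.

{ #, ), *, +, id, num }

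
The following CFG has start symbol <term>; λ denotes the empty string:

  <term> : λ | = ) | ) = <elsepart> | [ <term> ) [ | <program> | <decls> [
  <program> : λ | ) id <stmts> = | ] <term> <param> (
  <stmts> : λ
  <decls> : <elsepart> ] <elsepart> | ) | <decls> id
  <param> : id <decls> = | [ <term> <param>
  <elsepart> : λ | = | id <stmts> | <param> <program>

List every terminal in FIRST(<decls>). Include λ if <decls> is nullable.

{ ), =, [, ], id }

From <decls> : <elsepart> ] <elsepart>: <elsepart> nullable, take FIRST(<elsepart>) ∪ {]} = { =, [, ], id }.
<decls> : ) contributes {)}.
From <decls> : <decls> id: add FIRST(<decls>) = { ), =, [, ], id }.
Union: FIRST(<decls>) = { ), =, [, ], id }.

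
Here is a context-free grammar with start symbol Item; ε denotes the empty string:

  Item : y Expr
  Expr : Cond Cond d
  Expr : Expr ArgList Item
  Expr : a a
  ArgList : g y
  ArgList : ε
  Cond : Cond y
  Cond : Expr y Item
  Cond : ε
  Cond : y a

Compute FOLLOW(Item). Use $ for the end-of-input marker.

{ $, a, d, g, y }

Item is the start symbol, so $ ∈ FOLLOW(Item).
In Expr : Expr ArgList Item: Item is at the end, add FOLLOW(Expr) = { $, a, d, g, y }.
In Cond : Expr y Item: Item is at the end, add FOLLOW(Cond) = { a, d, y }.
Union: FOLLOW(Item) = { $, a, d, g, y }.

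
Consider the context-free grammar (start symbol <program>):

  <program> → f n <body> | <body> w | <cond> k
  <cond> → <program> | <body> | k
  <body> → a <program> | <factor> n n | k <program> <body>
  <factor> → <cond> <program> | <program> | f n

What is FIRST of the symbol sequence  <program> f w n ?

{ a, f, k }

Add FIRST(<program>) = { a, f, k }; <program> is not nullable, stop.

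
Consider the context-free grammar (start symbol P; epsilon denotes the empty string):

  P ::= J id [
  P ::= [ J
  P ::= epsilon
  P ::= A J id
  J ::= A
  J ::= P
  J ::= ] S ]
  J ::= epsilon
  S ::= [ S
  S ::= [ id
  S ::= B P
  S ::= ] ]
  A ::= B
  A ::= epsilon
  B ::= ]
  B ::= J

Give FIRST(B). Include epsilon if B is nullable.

{ [, ], id, epsilon }

B ::= ] contributes {]}.
From B ::= J: add FIRST(J) = { [, ], id, epsilon } (including epsilon since J is nullable).
Union: FIRST(B) = { [, ], id, epsilon }.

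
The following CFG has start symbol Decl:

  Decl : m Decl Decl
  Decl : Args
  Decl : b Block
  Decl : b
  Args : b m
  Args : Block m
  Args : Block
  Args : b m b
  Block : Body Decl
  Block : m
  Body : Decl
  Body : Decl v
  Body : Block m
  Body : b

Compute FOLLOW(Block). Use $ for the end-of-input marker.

In Decl : b Block: Block is at the end, add FOLLOW(Decl) = { $, b, m, v }.
In Args : Block m: add FIRST(m) = { m }.
In Args : Block: Block is at the end, add FOLLOW(Args) = { $, b, m, v }.
In Body : Block m: add FIRST(m) = { m }.
Union: FOLLOW(Block) = { $, b, m, v }.

{ $, b, m, v }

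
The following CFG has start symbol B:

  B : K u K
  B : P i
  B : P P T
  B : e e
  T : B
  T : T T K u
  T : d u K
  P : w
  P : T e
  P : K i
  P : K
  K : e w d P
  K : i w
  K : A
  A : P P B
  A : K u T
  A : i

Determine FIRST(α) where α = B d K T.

{ d, e, i, w }

Add FIRST(B) = { d, e, i, w }; B is not nullable, stop.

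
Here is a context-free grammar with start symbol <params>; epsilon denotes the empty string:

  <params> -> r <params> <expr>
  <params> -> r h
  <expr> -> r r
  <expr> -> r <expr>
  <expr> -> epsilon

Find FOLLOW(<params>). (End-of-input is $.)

{ $, r }

<params> is the start symbol, so $ ∈ FOLLOW(<params>).
In <params> -> r <params> <expr>: add FIRST(<expr>)\{epsilon} = { r }.
  Since <expr> is nullable, also add FOLLOW(<params>) = { $, r }.
Union: FOLLOW(<params>) = { $, r }.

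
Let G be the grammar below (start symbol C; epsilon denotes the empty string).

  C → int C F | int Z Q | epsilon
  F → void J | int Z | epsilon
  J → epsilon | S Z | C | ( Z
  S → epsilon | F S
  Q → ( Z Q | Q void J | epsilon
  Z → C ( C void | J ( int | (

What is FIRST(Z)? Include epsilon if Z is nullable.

{ (, int, void }

From Z → C ( C void: C nullable, take FIRST(C) ∪ {(} = { (, int }.
From Z → J ( int: J nullable, take FIRST(J) ∪ {(} = { (, int, void }.
Z → ( contributes {(}.
Union: FIRST(Z) = { (, int, void }.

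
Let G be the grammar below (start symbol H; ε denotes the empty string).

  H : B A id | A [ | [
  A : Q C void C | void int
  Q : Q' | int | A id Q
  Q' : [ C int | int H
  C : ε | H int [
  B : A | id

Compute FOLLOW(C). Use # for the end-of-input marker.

In A : Q C void C: add FIRST(void C) = { void }.
In A : Q C void C: C is at the end, add FOLLOW(A) = { [, id, int, void }.
In Q' : [ C int: add FIRST(int) = { int }.
Union: FOLLOW(C) = { [, id, int, void }.

{ [, id, int, void }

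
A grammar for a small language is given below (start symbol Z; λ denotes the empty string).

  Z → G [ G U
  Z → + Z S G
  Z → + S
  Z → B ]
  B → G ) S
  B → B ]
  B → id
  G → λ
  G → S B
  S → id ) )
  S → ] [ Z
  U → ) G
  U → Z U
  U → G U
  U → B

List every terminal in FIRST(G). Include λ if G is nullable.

{ ], id, λ }

G → λ contributes λ.
From G → S B: add FIRST(S) = { ], id }.
Union: FIRST(G) = { ], id, λ }.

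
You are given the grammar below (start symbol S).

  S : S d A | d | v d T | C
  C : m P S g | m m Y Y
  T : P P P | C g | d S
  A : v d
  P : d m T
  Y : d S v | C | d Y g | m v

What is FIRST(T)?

{ d, m }

From T : P P P: add FIRST(P) = { d }.
From T : C g: add FIRST(C) = { m }.
T : d S contributes {d}.
Union: FIRST(T) = { d, m }.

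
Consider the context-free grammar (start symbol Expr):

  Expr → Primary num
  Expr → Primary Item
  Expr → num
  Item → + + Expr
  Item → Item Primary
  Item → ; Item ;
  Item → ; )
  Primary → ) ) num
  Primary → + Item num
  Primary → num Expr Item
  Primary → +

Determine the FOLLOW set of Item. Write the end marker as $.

In Expr → Primary Item: Item is at the end, add FOLLOW(Expr) = { $, ), +, ;, num }.
In Item → Item Primary: add FIRST(Primary) = { ), +, num }.
In Item → ; Item ;: add FIRST(;) = { ; }.
In Primary → + Item num: add FIRST(num) = { num }.
In Primary → num Expr Item: Item is at the end, add FOLLOW(Primary) = { $, ), +, ;, num }.
Union: FOLLOW(Item) = { $, ), +, ;, num }.

{ $, ), +, ;, num }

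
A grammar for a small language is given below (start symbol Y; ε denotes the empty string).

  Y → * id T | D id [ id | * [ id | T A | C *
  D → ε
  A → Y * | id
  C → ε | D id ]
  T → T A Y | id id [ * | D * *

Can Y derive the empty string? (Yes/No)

No

Nullable nonterminals: C, D.
No production of Y has an RHS whose symbols are all nullable, so Y is not nullable.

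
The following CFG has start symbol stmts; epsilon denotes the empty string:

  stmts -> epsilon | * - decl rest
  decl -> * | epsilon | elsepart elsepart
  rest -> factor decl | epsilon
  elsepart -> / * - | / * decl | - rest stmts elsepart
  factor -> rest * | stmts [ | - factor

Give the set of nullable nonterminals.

{ decl, rest, stmts }

Directly nullable (have an epsilon-production): stmts, decl, rest.
No other nonterminal has a production whose RHS symbols are all nullable.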